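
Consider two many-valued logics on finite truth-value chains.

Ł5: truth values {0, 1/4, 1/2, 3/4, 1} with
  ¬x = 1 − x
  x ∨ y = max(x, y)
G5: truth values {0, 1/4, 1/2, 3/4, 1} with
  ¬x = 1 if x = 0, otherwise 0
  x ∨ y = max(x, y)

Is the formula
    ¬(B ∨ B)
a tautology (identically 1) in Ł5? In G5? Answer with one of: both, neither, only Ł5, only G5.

neither

In Ł5: at B = 1/4 the value is 3/4 — not a tautology.
In G5: at B = 1/4 the value is 0 — not a tautology.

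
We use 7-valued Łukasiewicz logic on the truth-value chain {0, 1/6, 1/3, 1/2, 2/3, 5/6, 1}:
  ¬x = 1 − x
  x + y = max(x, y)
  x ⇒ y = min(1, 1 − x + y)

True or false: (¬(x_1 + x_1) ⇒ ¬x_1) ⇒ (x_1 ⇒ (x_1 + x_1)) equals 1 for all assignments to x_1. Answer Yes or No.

x_1 = 0 ↦ 1
x_1 = 1/6 ↦ 1
x_1 = 1/3 ↦ 1
x_1 = 1/2 ↦ 1
x_1 = 2/3 ↦ 1
x_1 = 5/6 ↦ 1
x_1 = 1 ↦ 1
Every assignment gives a value ≥ 1.

Yes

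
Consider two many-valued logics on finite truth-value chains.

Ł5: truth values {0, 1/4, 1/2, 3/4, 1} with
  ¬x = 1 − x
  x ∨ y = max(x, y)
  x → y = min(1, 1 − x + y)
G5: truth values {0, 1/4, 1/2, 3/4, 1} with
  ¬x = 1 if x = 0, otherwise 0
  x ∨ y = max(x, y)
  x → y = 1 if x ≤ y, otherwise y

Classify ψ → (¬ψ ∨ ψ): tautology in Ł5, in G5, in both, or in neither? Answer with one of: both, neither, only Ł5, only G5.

In Ł5: every assignment gives 1 — tautology.
In G5: every assignment gives 1 — tautology.

both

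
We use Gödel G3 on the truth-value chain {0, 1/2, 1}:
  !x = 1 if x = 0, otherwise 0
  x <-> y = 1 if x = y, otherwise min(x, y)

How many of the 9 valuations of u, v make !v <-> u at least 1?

3

u = 0, v = 0 ↦ 0  <
u = 0, v = 1/2 ↦ 1  ≥
u = 0, v = 1 ↦ 1  ≥
u = 1/2, v = 0 ↦ 1/2  <
u = 1/2, v = 1/2 ↦ 0  <
u = 1/2, v = 1 ↦ 0  <
u = 1, v = 0 ↦ 1  ≥
u = 1, v = 1/2 ↦ 0  <
u = 1, v = 1 ↦ 0  <
So 3 of the 9 assignments meet the threshold.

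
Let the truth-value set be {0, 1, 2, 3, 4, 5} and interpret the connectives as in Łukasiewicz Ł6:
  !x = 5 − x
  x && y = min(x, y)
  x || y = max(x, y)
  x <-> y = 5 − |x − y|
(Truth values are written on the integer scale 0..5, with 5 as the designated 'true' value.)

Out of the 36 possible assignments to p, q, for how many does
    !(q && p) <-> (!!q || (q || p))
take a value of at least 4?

value 5: 6 assignments (counts)
value 4: 10 assignments (counts)
value 3: 8 assignments
value 2: 6 assignments
value 1: 4 assignments
value 0: 2 assignments
So 16 of the 36 assignments meet the threshold.

16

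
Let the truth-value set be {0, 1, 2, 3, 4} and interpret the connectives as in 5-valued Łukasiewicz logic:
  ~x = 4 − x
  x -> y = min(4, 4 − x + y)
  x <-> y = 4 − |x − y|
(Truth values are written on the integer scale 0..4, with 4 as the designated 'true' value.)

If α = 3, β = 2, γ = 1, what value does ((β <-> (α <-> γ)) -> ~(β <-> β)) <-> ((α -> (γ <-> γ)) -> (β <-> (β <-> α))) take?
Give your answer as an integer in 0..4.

α <-> γ = 3 <-> 1 = 2
β <-> (α <-> γ) = 2 <-> 2 = 4
β <-> β = 2 <-> 2 = 4
~(β <-> β) = ~4 = 0
(β <-> (α <-> γ)) -> ~(β <-> β) = 4 -> 0 = 0
γ <-> γ = 1 <-> 1 = 4
α -> (γ <-> γ) = 3 -> 4 = 4
β <-> α = 2 <-> 3 = 3
β <-> (β <-> α) = 2 <-> 3 = 3
(α -> (γ <-> γ)) -> (β <-> (β <-> α)) = 4 -> 3 = 3
((β <-> (α <-> γ)) -> ~(β <-> β)) <-> ((α -> (γ <-> γ)) -> (β <-> (β <-> α))) = 0 <-> 3 = 1

1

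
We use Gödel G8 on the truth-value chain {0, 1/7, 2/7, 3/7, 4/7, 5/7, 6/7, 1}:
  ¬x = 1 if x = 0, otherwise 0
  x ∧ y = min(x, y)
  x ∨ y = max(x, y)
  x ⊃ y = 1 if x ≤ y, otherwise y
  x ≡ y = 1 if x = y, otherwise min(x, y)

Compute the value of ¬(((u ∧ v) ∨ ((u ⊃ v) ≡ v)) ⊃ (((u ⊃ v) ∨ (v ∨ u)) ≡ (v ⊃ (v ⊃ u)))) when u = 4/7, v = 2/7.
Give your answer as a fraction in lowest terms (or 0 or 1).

0

u ∧ v = 4/7 ∧ 2/7 = 2/7
u ⊃ v = 4/7 ⊃ 2/7 = 2/7
(u ⊃ v) ≡ v = 2/7 ≡ 2/7 = 1
(u ∧ v) ∨ ((u ⊃ v) ≡ v) = 2/7 ∨ 1 = 1
u ⊃ v = 4/7 ⊃ 2/7 = 2/7
v ∨ u = 2/7 ∨ 4/7 = 4/7
(u ⊃ v) ∨ (v ∨ u) = 2/7 ∨ 4/7 = 4/7
v ⊃ u = 2/7 ⊃ 4/7 = 1
v ⊃ (v ⊃ u) = 2/7 ⊃ 1 = 1
((u ⊃ v) ∨ (v ∨ u)) ≡ (v ⊃ (v ⊃ u)) = 4/7 ≡ 1 = 4/7
((u ∧ v) ∨ ((u ⊃ v) ≡ v)) ⊃ (((u ⊃ v) ∨ (v ∨ u)) ≡ (v ⊃ (v ⊃ u))) = 1 ⊃ 4/7 = 4/7
¬(((u ∧ v) ∨ ((u ⊃ v) ≡ v)) ⊃ (((u ⊃ v) ∨ (v ∨ u)) ≡ (v ⊃ (v ⊃ u)))) = ¬4/7 = 0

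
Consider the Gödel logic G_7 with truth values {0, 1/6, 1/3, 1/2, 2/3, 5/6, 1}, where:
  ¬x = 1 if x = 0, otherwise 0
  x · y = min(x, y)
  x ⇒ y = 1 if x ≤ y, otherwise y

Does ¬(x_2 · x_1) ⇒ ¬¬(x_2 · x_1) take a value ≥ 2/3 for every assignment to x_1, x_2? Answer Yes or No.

Counterexample: take x_1 = 0, x_2 = 0.
x_2 · x_1 = 0 · 0 = 0
¬(x_2 · x_1) = ¬0 = 1
x_2 · x_1 = 0 · 0 = 0
¬(x_2 · x_1) = ¬0 = 1
¬¬(x_2 · x_1) = ¬1 = 0
¬(x_2 · x_1) ⇒ ¬¬(x_2 · x_1) = 1 ⇒ 0 = 0
This gives 0, which is below 2/3.

No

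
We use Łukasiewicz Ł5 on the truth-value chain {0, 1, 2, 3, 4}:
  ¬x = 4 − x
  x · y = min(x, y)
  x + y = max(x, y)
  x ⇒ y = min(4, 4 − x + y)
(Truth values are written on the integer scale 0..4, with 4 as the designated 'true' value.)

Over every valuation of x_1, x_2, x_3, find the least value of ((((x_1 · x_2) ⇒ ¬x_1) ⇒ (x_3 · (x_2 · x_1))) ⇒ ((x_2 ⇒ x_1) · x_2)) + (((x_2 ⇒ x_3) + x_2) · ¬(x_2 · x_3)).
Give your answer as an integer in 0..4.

Take x_1 = 4, x_2 = 2, x_3 = 2:
x_1 · x_2 = 4 · 2 = 2
¬x_1 = ¬4 = 0
(x_1 · x_2) ⇒ ¬x_1 = 2 ⇒ 0 = 2
x_2 · x_1 = 2 · 4 = 2
x_3 · (x_2 · x_1) = 2 · 2 = 2
((x_1 · x_2) ⇒ ¬x_1) ⇒ (x_3 · (x_2 · x_1)) = 2 ⇒ 2 = 4
x_2 ⇒ x_1 = 2 ⇒ 4 = 4
(x_2 ⇒ x_1) · x_2 = 4 · 2 = 2
(((x_1 · x_2) ⇒ ¬x_1) ⇒ (x_3 · (x_2 · x_1))) ⇒ ((x_2 ⇒ x_1) · x_2) = 4 ⇒ 2 = 2
x_2 ⇒ x_3 = 2 ⇒ 2 = 4
(x_2 ⇒ x_3) + x_2 = 4 + 2 = 4
x_2 · x_3 = 2 · 2 = 2
¬(x_2 · x_3) = ¬2 = 2
((x_2 ⇒ x_3) + x_2) · ¬(x_2 · x_3) = 4 · 2 = 2
((((x_1 · x_2) ⇒ ¬x_1) ⇒ (x_3 · (x_2 · x_1))) ⇒ ((x_2 ⇒ x_1) · x_2)) + (((x_2 ⇒ x_3) + x_2) · ¬(x_2 · x_3)) = 2 + 2 = 2
No assignment yields a value below 2, so this is the minimum.

2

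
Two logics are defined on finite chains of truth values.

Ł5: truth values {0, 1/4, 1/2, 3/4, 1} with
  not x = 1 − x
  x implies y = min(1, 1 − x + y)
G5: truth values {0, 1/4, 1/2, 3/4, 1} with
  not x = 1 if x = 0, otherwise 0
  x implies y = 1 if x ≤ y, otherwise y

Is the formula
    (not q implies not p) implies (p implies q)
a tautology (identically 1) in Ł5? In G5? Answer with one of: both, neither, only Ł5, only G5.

only Ł5

In Ł5: every assignment gives 1 — tautology.
In G5: at p = 1/2, q = 1/4 the value is 1/4 — not a tautology.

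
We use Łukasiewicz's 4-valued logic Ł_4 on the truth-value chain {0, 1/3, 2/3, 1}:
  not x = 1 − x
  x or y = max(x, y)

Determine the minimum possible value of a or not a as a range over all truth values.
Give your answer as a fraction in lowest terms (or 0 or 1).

Take a = 1/3:
not a = not 1/3 = 2/3
a or not a = 1/3 or 2/3 = 2/3
No assignment yields a value below 2/3, so this is the minimum.

2/3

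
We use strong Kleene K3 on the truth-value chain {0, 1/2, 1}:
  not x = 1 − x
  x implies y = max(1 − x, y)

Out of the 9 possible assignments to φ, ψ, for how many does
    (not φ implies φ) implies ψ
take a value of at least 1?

φ = 0, ψ = 0 ↦ 1  ≥
φ = 0, ψ = 1/2 ↦ 1  ≥
φ = 0, ψ = 1 ↦ 1  ≥
φ = 1/2, ψ = 0 ↦ 1/2  <
φ = 1/2, ψ = 1/2 ↦ 1/2  <
φ = 1/2, ψ = 1 ↦ 1  ≥
φ = 1, ψ = 0 ↦ 0  <
φ = 1, ψ = 1/2 ↦ 1/2  <
φ = 1, ψ = 1 ↦ 1  ≥
So 5 of the 9 assignments meet the threshold.

5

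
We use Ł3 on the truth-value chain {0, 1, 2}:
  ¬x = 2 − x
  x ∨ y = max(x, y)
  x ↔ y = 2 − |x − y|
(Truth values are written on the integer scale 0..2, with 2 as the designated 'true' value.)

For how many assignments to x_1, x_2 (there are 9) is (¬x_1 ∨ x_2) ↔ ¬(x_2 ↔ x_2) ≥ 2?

1

x_1 = 0, x_2 = 0 ↦ 0  <
x_1 = 0, x_2 = 1 ↦ 0  <
x_1 = 0, x_2 = 2 ↦ 0  <
x_1 = 1, x_2 = 0 ↦ 1  <
x_1 = 1, x_2 = 1 ↦ 1  <
x_1 = 1, x_2 = 2 ↦ 0  <
x_1 = 2, x_2 = 0 ↦ 2  ≥
x_1 = 2, x_2 = 1 ↦ 1  <
x_1 = 2, x_2 = 2 ↦ 0  <
So 1 of the 9 assignments meets the threshold.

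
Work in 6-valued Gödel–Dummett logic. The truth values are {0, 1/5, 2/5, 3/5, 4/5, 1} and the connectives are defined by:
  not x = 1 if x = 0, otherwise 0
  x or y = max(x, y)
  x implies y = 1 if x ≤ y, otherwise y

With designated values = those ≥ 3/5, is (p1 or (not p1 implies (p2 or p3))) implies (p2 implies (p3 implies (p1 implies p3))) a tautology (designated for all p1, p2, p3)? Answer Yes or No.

At p1 = 1/5, p2 = 4/5, p3 = 4/5, for instance:
not p1 = not 1/5 = 0
p2 or p3 = 4/5 or 4/5 = 4/5
not p1 implies (p2 or p3) = 0 implies 4/5 = 1
p1 or (not p1 implies (p2 or p3)) = 1/5 or 1 = 1
p1 implies p3 = 1/5 implies 4/5 = 1
p3 implies (p1 implies p3) = 4/5 implies 1 = 1
p2 implies (p3 implies (p1 implies p3)) = 4/5 implies 1 = 1
(p1 or (not p1 implies (p2 or p3))) implies (p2 implies (p3 implies (p1 implies p3))) = 1 implies 1 = 1
and checking the remaining 215 assignments likewise gives ≥ 3/5 in every case.

Yes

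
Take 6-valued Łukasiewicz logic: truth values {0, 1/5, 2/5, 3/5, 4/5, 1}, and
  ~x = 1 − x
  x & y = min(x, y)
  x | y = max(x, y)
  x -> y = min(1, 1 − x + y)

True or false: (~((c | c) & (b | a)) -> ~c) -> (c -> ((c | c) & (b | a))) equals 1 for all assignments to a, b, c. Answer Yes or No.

At a = 3/5, b = 3/5, c = 1, for instance:
c | c = 1 | 1 = 1
b | a = 3/5 | 3/5 = 3/5
(c | c) & (b | a) = 1 & 3/5 = 3/5
~((c | c) & (b | a)) = ~3/5 = 2/5
~c = ~1 = 0
~((c | c) & (b | a)) -> ~c = 2/5 -> 0 = 3/5
c -> ((c | c) & (b | a)) = 1 -> 3/5 = 3/5
(~((c | c) & (b | a)) -> ~c) -> (c -> ((c | c) & (b | a))) = 3/5 -> 3/5 = 1
and checking the remaining 215 assignments likewise gives ≥ 1 in every case.

Yes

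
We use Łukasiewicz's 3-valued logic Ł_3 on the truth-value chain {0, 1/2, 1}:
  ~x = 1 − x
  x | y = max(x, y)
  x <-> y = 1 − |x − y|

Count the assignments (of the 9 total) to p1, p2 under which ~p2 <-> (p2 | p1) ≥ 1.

3

p1 = 0, p2 = 0 ↦ 0  <
p1 = 0, p2 = 1/2 ↦ 1  ≥
p1 = 0, p2 = 1 ↦ 0  <
p1 = 1/2, p2 = 0 ↦ 1/2  <
p1 = 1/2, p2 = 1/2 ↦ 1  ≥
p1 = 1/2, p2 = 1 ↦ 0  <
p1 = 1, p2 = 0 ↦ 1  ≥
p1 = 1, p2 = 1/2 ↦ 1/2  <
p1 = 1, p2 = 1 ↦ 0  <
So 3 of the 9 assignments meet the threshold.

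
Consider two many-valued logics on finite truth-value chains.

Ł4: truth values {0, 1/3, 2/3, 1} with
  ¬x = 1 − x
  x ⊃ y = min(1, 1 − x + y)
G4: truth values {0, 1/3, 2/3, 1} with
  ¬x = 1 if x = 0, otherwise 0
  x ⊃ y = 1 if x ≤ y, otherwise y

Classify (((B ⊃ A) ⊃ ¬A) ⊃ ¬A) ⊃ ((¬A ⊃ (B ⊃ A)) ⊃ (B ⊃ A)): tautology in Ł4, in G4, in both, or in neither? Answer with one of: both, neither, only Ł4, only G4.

In Ł4: every assignment gives 1 — tautology.
In G4: at A = 1/3, B = 2/3 the value is 1/3 — not a tautology.

only Ł4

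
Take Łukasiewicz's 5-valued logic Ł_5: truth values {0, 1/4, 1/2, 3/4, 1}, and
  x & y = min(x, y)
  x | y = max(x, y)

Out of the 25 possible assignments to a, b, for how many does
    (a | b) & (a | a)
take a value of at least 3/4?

10

value 1: 5 assignments (counts)
value 3/4: 5 assignments (counts)
value 1/2: 5 assignments
value 1/4: 5 assignments
value 0: 5 assignments
So 10 of the 25 assignments meet the threshold.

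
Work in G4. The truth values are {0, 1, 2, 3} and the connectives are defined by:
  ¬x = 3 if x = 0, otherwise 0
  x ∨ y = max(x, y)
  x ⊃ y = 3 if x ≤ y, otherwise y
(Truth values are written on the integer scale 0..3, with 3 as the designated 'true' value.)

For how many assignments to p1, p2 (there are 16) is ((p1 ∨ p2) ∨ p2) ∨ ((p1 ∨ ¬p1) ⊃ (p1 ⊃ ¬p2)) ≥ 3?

p1 = 0, p2 = 0 ↦ 3  ≥
p1 = 0, p2 = 1 ↦ 3  ≥
p1 = 0, p2 = 2 ↦ 3  ≥
p1 = 0, p2 = 3 ↦ 3  ≥
p1 = 1, p2 = 0 ↦ 3  ≥
p1 = 1, p2 = 1 ↦ 1  <
p1 = 1, p2 = 2 ↦ 2  <
p1 = 1, p2 = 3 ↦ 3  ≥
p1 = 2, p2 = 0 ↦ 3  ≥
p1 = 2, p2 = 1 ↦ 2  <
p1 = 2, p2 = 2 ↦ 2  <
p1 = 2, p2 = 3 ↦ 3  ≥
p1 = 3, p2 = 0 ↦ 3  ≥
p1 = 3, p2 = 1 ↦ 3  ≥
p1 = 3, p2 = 2 ↦ 3  ≥
p1 = 3, p2 = 3 ↦ 3  ≥
So 12 of the 16 assignments meet the threshold.

12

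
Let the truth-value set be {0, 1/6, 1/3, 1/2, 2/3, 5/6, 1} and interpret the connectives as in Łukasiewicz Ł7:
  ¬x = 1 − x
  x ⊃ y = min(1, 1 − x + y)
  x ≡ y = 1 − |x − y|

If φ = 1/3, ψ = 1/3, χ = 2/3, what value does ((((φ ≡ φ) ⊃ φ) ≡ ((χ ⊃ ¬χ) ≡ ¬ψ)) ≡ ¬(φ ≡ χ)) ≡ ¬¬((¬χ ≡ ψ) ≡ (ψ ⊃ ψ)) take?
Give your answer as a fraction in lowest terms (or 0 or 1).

1

φ ≡ φ = 1/3 ≡ 1/3 = 1
(φ ≡ φ) ⊃ φ = 1 ⊃ 1/3 = 1/3
¬χ = ¬2/3 = 1/3
χ ⊃ ¬χ = 2/3 ⊃ 1/3 = 2/3
¬ψ = ¬1/3 = 2/3
(χ ⊃ ¬χ) ≡ ¬ψ = 2/3 ≡ 2/3 = 1
((φ ≡ φ) ⊃ φ) ≡ ((χ ⊃ ¬χ) ≡ ¬ψ) = 1/3 ≡ 1 = 1/3
φ ≡ χ = 1/3 ≡ 2/3 = 2/3
¬(φ ≡ χ) = ¬2/3 = 1/3
(((φ ≡ φ) ⊃ φ) ≡ ((χ ⊃ ¬χ) ≡ ¬ψ)) ≡ ¬(φ ≡ χ) = 1/3 ≡ 1/3 = 1
¬χ = ¬2/3 = 1/3
¬χ ≡ ψ = 1/3 ≡ 1/3 = 1
ψ ⊃ ψ = 1/3 ⊃ 1/3 = 1
(¬χ ≡ ψ) ≡ (ψ ⊃ ψ) = 1 ≡ 1 = 1
¬((¬χ ≡ ψ) ≡ (ψ ⊃ ψ)) = ¬1 = 0
¬¬((¬χ ≡ ψ) ≡ (ψ ⊃ ψ)) = ¬0 = 1
((((φ ≡ φ) ⊃ φ) ≡ ((χ ⊃ ¬χ) ≡ ¬ψ)) ≡ ¬(φ ≡ χ)) ≡ ¬¬((¬χ ≡ ψ) ≡ (ψ ⊃ ψ)) = 1 ≡ 1 = 1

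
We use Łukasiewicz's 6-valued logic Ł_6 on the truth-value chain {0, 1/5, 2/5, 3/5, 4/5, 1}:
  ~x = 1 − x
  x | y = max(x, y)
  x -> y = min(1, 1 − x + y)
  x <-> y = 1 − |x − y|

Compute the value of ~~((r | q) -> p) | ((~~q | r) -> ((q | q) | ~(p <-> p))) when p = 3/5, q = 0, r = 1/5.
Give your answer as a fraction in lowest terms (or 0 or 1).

r | q = 1/5 | 0 = 1/5
(r | q) -> p = 1/5 -> 3/5 = 1
~((r | q) -> p) = ~1 = 0
~~((r | q) -> p) = ~0 = 1
~q = ~0 = 1
~~q = ~1 = 0
~~q | r = 0 | 1/5 = 1/5
q | q = 0 | 0 = 0
p <-> p = 3/5 <-> 3/5 = 1
~(p <-> p) = ~1 = 0
(q | q) | ~(p <-> p) = 0 | 0 = 0
(~~q | r) -> ((q | q) | ~(p <-> p)) = 1/5 -> 0 = 4/5
~~((r | q) -> p) | ((~~q | r) -> ((q | q) | ~(p <-> p))) = 1 | 4/5 = 1

1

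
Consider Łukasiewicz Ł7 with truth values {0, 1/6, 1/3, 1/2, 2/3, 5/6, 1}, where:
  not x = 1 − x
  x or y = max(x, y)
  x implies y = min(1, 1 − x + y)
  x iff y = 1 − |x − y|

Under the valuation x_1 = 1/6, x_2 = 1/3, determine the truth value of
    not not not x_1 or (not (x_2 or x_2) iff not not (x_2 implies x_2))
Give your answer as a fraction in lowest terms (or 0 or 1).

5/6

not x_1 = not 1/6 = 5/6
not not x_1 = not 5/6 = 1/6
not not not x_1 = not 1/6 = 5/6
x_2 or x_2 = 1/3 or 1/3 = 1/3
not (x_2 or x_2) = not 1/3 = 2/3
x_2 implies x_2 = 1/3 implies 1/3 = 1
not (x_2 implies x_2) = not 1 = 0
not not (x_2 implies x_2) = not 0 = 1
not (x_2 or x_2) iff not not (x_2 implies x_2) = 2/3 iff 1 = 2/3
not not not x_1 or (not (x_2 or x_2) iff not not (x_2 implies x_2)) = 5/6 or 2/3 = 5/6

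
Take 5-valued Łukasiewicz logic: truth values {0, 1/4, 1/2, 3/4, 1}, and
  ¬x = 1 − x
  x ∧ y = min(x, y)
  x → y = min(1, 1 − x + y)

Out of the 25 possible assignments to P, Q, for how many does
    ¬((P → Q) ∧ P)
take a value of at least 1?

6

value 1: 6 assignments (counts)
value 3/4: 7 assignments
value 1/2: 7 assignments
value 1/4: 4 assignments
value 0: 1 assignment
So 6 of the 25 assignments meet the threshold.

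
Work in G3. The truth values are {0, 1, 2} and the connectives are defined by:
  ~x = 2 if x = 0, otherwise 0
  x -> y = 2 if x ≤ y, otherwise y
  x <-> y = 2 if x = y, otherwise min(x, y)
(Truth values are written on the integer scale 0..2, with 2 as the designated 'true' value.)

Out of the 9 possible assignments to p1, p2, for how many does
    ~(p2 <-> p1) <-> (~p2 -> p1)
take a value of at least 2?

4

p1 = 0, p2 = 0 ↦ 2  ≥
p1 = 0, p2 = 1 ↦ 2  ≥
p1 = 0, p2 = 2 ↦ 2  ≥
p1 = 1, p2 = 0 ↦ 1  <
p1 = 1, p2 = 1 ↦ 0  <
p1 = 1, p2 = 2 ↦ 0  <
p1 = 2, p2 = 0 ↦ 2  ≥
p1 = 2, p2 = 1 ↦ 0  <
p1 = 2, p2 = 2 ↦ 0  <
So 4 of the 9 assignments meet the threshold.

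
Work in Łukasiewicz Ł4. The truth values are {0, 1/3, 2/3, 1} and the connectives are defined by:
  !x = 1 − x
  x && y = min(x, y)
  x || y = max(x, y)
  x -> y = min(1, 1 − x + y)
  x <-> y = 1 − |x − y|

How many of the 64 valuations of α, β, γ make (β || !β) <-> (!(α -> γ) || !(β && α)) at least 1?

value 1: 38 assignments (counts)
value 2/3: 21 assignments
value 1/3: 4 assignments
value 0: 1 assignment
So 38 of the 64 assignments meet the threshold.

38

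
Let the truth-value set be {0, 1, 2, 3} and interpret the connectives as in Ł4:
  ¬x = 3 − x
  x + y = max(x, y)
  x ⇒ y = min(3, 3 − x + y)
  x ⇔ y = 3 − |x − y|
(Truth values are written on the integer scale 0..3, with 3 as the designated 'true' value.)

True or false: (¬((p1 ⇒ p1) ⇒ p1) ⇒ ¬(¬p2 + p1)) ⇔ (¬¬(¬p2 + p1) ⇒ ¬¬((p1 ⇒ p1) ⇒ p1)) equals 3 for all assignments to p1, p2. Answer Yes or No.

Yes

p1 = 0, p2 = 0 ↦ 3
p1 = 0, p2 = 1 ↦ 3
p1 = 0, p2 = 2 ↦ 3
p1 = 0, p2 = 3 ↦ 3
p1 = 1, p2 = 0 ↦ 3
p1 = 1, p2 = 1 ↦ 3
p1 = 1, p2 = 2 ↦ 3
p1 = 1, p2 = 3 ↦ 3
p1 = 2, p2 = 0 ↦ 3
p1 = 2, p2 = 1 ↦ 3
p1 = 2, p2 = 2 ↦ 3
p1 = 2, p2 = 3 ↦ 3
p1 = 3, p2 = 0 ↦ 3
p1 = 3, p2 = 1 ↦ 3
p1 = 3, p2 = 2 ↦ 3
p1 = 3, p2 = 3 ↦ 3
Every assignment gives a value ≥ 3.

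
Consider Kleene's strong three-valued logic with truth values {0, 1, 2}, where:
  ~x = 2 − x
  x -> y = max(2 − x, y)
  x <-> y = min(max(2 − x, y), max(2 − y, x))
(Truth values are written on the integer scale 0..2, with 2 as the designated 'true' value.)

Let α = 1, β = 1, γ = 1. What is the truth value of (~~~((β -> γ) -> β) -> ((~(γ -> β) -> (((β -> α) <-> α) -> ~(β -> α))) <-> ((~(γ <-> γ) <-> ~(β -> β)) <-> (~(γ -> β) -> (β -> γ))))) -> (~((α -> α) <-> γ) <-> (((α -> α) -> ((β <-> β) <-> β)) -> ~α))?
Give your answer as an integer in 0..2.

1

β -> γ = 1 -> 1 = 1
(β -> γ) -> β = 1 -> 1 = 1
~((β -> γ) -> β) = ~1 = 1
~~((β -> γ) -> β) = ~1 = 1
~~~((β -> γ) -> β) = ~1 = 1
γ -> β = 1 -> 1 = 1
~(γ -> β) = ~1 = 1
β -> α = 1 -> 1 = 1
(β -> α) <-> α = 1 <-> 1 = 1
β -> α = 1 -> 1 = 1
~(β -> α) = ~1 = 1
((β -> α) <-> α) -> ~(β -> α) = 1 -> 1 = 1
~(γ -> β) -> (((β -> α) <-> α) -> ~(β -> α)) = 1 -> 1 = 1
γ <-> γ = 1 <-> 1 = 1
~(γ <-> γ) = ~1 = 1
β -> β = 1 -> 1 = 1
~(β -> β) = ~1 = 1
~(γ <-> γ) <-> ~(β -> β) = 1 <-> 1 = 1
γ -> β = 1 -> 1 = 1
~(γ -> β) = ~1 = 1
β -> γ = 1 -> 1 = 1
~(γ -> β) -> (β -> γ) = 1 -> 1 = 1
(~(γ <-> γ) <-> ~(β -> β)) <-> (~(γ -> β) -> (β -> γ)) = 1 <-> 1 = 1
(~(γ -> β) -> (((β -> α) <-> α) -> ~(β -> α))) <-> ((~(γ <-> γ) <-> ~(β -> β)) <-> (~(γ -> β) -> (β -> γ))) = 1 <-> 1 = 1
~~~((β -> γ) -> β) -> ((~(γ -> β) -> (((β -> α) <-> α) -> ~(β -> α))) <-> ((~(γ <-> γ) <-> ~(β -> β)) <-> (~(γ -> β) -> (β -> γ)))) = 1 -> 1 = 1
α -> α = 1 -> 1 = 1
(α -> α) <-> γ = 1 <-> 1 = 1
~((α -> α) <-> γ) = ~1 = 1
α -> α = 1 -> 1 = 1
β <-> β = 1 <-> 1 = 1
(β <-> β) <-> β = 1 <-> 1 = 1
(α -> α) -> ((β <-> β) <-> β) = 1 -> 1 = 1
~α = ~1 = 1
((α -> α) -> ((β <-> β) <-> β)) -> ~α = 1 -> 1 = 1
~((α -> α) <-> γ) <-> (((α -> α) -> ((β <-> β) <-> β)) -> ~α) = 1 <-> 1 = 1
(~~~((β -> γ) -> β) -> ((~(γ -> β) -> (((β -> α) <-> α) -> ~(β -> α))) <-> ((~(γ <-> γ) <-> ~(β -> β)) <-> (~(γ -> β) -> (β -> γ))))) -> (~((α -> α) <-> γ) <-> (((α -> α) -> ((β <-> β) <-> β)) -> ~α)) = 1 -> 1 = 1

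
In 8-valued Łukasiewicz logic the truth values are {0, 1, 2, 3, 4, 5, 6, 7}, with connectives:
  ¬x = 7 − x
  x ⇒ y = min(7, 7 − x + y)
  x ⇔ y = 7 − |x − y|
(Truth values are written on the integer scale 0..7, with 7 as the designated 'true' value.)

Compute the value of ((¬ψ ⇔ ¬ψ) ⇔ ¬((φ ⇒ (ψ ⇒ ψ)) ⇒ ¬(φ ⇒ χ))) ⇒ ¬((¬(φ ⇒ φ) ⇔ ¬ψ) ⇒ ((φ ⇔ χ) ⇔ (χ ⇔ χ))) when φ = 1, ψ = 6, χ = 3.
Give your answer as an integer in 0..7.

¬ψ = ¬6 = 1
¬ψ = ¬6 = 1
¬ψ ⇔ ¬ψ = 1 ⇔ 1 = 7
ψ ⇒ ψ = 6 ⇒ 6 = 7
φ ⇒ (ψ ⇒ ψ) = 1 ⇒ 7 = 7
φ ⇒ χ = 1 ⇒ 3 = 7
¬(φ ⇒ χ) = ¬7 = 0
(φ ⇒ (ψ ⇒ ψ)) ⇒ ¬(φ ⇒ χ) = 7 ⇒ 0 = 0
¬((φ ⇒ (ψ ⇒ ψ)) ⇒ ¬(φ ⇒ χ)) = ¬0 = 7
(¬ψ ⇔ ¬ψ) ⇔ ¬((φ ⇒ (ψ ⇒ ψ)) ⇒ ¬(φ ⇒ χ)) = 7 ⇔ 7 = 7
φ ⇒ φ = 1 ⇒ 1 = 7
¬(φ ⇒ φ) = ¬7 = 0
¬ψ = ¬6 = 1
¬(φ ⇒ φ) ⇔ ¬ψ = 0 ⇔ 1 = 6
φ ⇔ χ = 1 ⇔ 3 = 5
χ ⇔ χ = 3 ⇔ 3 = 7
(φ ⇔ χ) ⇔ (χ ⇔ χ) = 5 ⇔ 7 = 5
(¬(φ ⇒ φ) ⇔ ¬ψ) ⇒ ((φ ⇔ χ) ⇔ (χ ⇔ χ)) = 6 ⇒ 5 = 6
¬((¬(φ ⇒ φ) ⇔ ¬ψ) ⇒ ((φ ⇔ χ) ⇔ (χ ⇔ χ))) = ¬6 = 1
((¬ψ ⇔ ¬ψ) ⇔ ¬((φ ⇒ (ψ ⇒ ψ)) ⇒ ¬(φ ⇒ χ))) ⇒ ¬((¬(φ ⇒ φ) ⇔ ¬ψ) ⇒ ((φ ⇔ χ) ⇔ (χ ⇔ χ))) = 7 ⇒ 1 = 1

1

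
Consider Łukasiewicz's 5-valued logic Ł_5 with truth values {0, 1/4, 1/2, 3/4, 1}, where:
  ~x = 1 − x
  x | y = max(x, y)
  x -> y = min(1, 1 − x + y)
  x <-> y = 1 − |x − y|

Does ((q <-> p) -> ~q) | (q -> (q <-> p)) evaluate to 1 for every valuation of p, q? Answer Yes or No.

No

Counterexample: take p = 1/4, q = 3/4.
q <-> p = 3/4 <-> 1/4 = 1/2
~q = ~3/4 = 1/4
(q <-> p) -> ~q = 1/2 -> 1/4 = 3/4
q <-> p = 3/4 <-> 1/4 = 1/2
q -> (q <-> p) = 3/4 -> 1/2 = 3/4
((q <-> p) -> ~q) | (q -> (q <-> p)) = 3/4 | 3/4 = 3/4
This gives 3/4 ≠ 1.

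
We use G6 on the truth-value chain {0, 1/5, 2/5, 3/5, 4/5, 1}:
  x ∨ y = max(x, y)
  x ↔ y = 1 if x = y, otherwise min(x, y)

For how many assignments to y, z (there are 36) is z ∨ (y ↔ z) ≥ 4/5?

value 1: 11 assignments (counts)
value 4/5: 5 assignments (counts)
value 3/5: 5 assignments
value 2/5: 5 assignments
value 1/5: 5 assignments
value 0: 5 assignments
So 16 of the 36 assignments meet the threshold.

16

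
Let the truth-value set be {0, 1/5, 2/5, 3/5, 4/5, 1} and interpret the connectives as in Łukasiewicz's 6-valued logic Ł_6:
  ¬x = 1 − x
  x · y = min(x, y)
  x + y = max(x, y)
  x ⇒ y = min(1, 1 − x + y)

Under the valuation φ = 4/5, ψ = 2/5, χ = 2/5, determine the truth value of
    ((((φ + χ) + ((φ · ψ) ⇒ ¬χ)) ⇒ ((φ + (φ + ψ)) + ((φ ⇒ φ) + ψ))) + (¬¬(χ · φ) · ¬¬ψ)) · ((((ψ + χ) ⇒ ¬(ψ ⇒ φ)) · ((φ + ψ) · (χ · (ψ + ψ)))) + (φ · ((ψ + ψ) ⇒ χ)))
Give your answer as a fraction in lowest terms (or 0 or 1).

φ + χ = 4/5 + 2/5 = 4/5
φ · ψ = 4/5 · 2/5 = 2/5
¬χ = ¬2/5 = 3/5
(φ · ψ) ⇒ ¬χ = 2/5 ⇒ 3/5 = 1
(φ + χ) + ((φ · ψ) ⇒ ¬χ) = 4/5 + 1 = 1
φ + ψ = 4/5 + 2/5 = 4/5
φ + (φ + ψ) = 4/5 + 4/5 = 4/5
φ ⇒ φ = 4/5 ⇒ 4/5 = 1
(φ ⇒ φ) + ψ = 1 + 2/5 = 1
(φ + (φ + ψ)) + ((φ ⇒ φ) + ψ) = 4/5 + 1 = 1
((φ + χ) + ((φ · ψ) ⇒ ¬χ)) ⇒ ((φ + (φ + ψ)) + ((φ ⇒ φ) + ψ)) = 1 ⇒ 1 = 1
χ · φ = 2/5 · 4/5 = 2/5
¬(χ · φ) = ¬2/5 = 3/5
¬¬(χ · φ) = ¬3/5 = 2/5
¬ψ = ¬2/5 = 3/5
¬¬ψ = ¬3/5 = 2/5
¬¬(χ · φ) · ¬¬ψ = 2/5 · 2/5 = 2/5
(((φ + χ) + ((φ · ψ) ⇒ ¬χ)) ⇒ ((φ + (φ + ψ)) + ((φ ⇒ φ) + ψ))) + (¬¬(χ · φ) · ¬¬ψ) = 1 + 2/5 = 1
ψ + χ = 2/5 + 2/5 = 2/5
ψ ⇒ φ = 2/5 ⇒ 4/5 = 1
¬(ψ ⇒ φ) = ¬1 = 0
(ψ + χ) ⇒ ¬(ψ ⇒ φ) = 2/5 ⇒ 0 = 3/5
φ + ψ = 4/5 + 2/5 = 4/5
ψ + ψ = 2/5 + 2/5 = 2/5
χ · (ψ + ψ) = 2/5 · 2/5 = 2/5
(φ + ψ) · (χ · (ψ + ψ)) = 4/5 · 2/5 = 2/5
((ψ + χ) ⇒ ¬(ψ ⇒ φ)) · ((φ + ψ) · (χ · (ψ + ψ))) = 3/5 · 2/5 = 2/5
ψ + ψ = 2/5 + 2/5 = 2/5
(ψ + ψ) ⇒ χ = 2/5 ⇒ 2/5 = 1
φ · ((ψ + ψ) ⇒ χ) = 4/5 · 1 = 4/5
(((ψ + χ) ⇒ ¬(ψ ⇒ φ)) · ((φ + ψ) · (χ · (ψ + ψ)))) + (φ · ((ψ + ψ) ⇒ χ)) = 2/5 + 4/5 = 4/5
((((φ + χ) + ((φ · ψ) ⇒ ¬χ)) ⇒ ((φ + (φ + ψ)) + ((φ ⇒ φ) + ψ))) + (¬¬(χ · φ) · ¬¬ψ)) · ((((ψ + χ) ⇒ ¬(ψ ⇒ φ)) · ((φ + ψ) · (χ · (ψ + ψ)))) + (φ · ((ψ + ψ) ⇒ χ))) = 1 · 4/5 = 4/5

4/5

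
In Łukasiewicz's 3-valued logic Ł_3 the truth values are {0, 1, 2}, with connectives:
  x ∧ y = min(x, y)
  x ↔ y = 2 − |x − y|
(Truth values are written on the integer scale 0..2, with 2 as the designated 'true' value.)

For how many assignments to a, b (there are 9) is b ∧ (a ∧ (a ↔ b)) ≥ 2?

1

a = 0, b = 0 ↦ 0  <
a = 0, b = 1 ↦ 0  <
a = 0, b = 2 ↦ 0  <
a = 1, b = 0 ↦ 0  <
a = 1, b = 1 ↦ 1  <
a = 1, b = 2 ↦ 1  <
a = 2, b = 0 ↦ 0  <
a = 2, b = 1 ↦ 1  <
a = 2, b = 2 ↦ 2  ≥
So 1 of the 9 assignments meets the threshold.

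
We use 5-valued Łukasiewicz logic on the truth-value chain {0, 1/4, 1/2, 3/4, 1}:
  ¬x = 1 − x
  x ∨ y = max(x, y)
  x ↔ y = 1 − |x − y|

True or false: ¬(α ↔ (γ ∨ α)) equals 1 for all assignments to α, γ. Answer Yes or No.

No

Counterexample: take α = 0, γ = 0.
γ ∨ α = 0 ∨ 0 = 0
α ↔ (γ ∨ α) = 0 ↔ 0 = 1
¬(α ↔ (γ ∨ α)) = ¬1 = 0
This gives 0 ≠ 1.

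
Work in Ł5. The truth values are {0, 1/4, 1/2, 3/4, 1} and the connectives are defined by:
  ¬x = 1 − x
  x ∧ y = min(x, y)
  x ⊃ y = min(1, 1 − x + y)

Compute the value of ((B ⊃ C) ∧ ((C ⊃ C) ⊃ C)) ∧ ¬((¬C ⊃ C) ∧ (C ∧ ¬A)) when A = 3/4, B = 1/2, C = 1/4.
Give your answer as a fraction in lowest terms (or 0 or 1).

1/4

B ⊃ C = 1/2 ⊃ 1/4 = 3/4
C ⊃ C = 1/4 ⊃ 1/4 = 1
(C ⊃ C) ⊃ C = 1 ⊃ 1/4 = 1/4
(B ⊃ C) ∧ ((C ⊃ C) ⊃ C) = 3/4 ∧ 1/4 = 1/4
¬C = ¬1/4 = 3/4
¬C ⊃ C = 3/4 ⊃ 1/4 = 1/2
¬A = ¬3/4 = 1/4
C ∧ ¬A = 1/4 ∧ 1/4 = 1/4
(¬C ⊃ C) ∧ (C ∧ ¬A) = 1/2 ∧ 1/4 = 1/4
¬((¬C ⊃ C) ∧ (C ∧ ¬A)) = ¬1/4 = 3/4
((B ⊃ C) ∧ ((C ⊃ C) ⊃ C)) ∧ ¬((¬C ⊃ C) ∧ (C ∧ ¬A)) = 1/4 ∧ 3/4 = 1/4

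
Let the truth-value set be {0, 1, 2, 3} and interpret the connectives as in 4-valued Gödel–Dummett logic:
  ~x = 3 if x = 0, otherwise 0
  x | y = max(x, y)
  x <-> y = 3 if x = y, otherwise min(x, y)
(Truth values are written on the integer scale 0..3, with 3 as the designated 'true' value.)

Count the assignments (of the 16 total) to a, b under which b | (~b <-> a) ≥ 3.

7

a = 0, b = 0 ↦ 0  <
a = 0, b = 1 ↦ 3  ≥
a = 0, b = 2 ↦ 3  ≥
a = 0, b = 3 ↦ 3  ≥
a = 1, b = 0 ↦ 1  <
a = 1, b = 1 ↦ 1  <
a = 1, b = 2 ↦ 2  <
a = 1, b = 3 ↦ 3  ≥
a = 2, b = 0 ↦ 2  <
a = 2, b = 1 ↦ 1  <
a = 2, b = 2 ↦ 2  <
a = 2, b = 3 ↦ 3  ≥
a = 3, b = 0 ↦ 3  ≥
a = 3, b = 1 ↦ 1  <
a = 3, b = 2 ↦ 2  <
a = 3, b = 3 ↦ 3  ≥
So 7 of the 16 assignments meet the threshold.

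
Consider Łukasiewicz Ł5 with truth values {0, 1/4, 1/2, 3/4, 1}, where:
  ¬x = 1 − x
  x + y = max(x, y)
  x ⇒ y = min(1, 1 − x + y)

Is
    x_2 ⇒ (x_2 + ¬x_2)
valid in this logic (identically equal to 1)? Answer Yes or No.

x_2 = 0 ↦ 1
x_2 = 1/4 ↦ 1
x_2 = 1/2 ↦ 1
x_2 = 3/4 ↦ 1
x_2 = 1 ↦ 1
Every assignment gives a value ≥ 1.

Yes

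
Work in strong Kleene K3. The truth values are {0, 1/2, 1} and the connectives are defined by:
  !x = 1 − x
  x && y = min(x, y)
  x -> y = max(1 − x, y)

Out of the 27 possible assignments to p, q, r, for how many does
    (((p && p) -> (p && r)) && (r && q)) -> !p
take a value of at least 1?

value 1: 19 assignments (counts)
value 1/2: 7 assignments
value 0: 1 assignment
So 19 of the 27 assignments meet the threshold.

19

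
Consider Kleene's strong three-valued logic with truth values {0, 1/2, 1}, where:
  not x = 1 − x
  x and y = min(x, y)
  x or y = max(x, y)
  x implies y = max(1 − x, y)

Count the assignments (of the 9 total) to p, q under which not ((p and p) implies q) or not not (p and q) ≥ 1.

p = 0, q = 0 ↦ 0  <
p = 0, q = 1/2 ↦ 0  <
p = 0, q = 1 ↦ 0  <
p = 1/2, q = 0 ↦ 1/2  <
p = 1/2, q = 1/2 ↦ 1/2  <
p = 1/2, q = 1 ↦ 1/2  <
p = 1, q = 0 ↦ 1  ≥
p = 1, q = 1/2 ↦ 1/2  <
p = 1, q = 1 ↦ 1  ≥
So 2 of the 9 assignments meet the threshold.

2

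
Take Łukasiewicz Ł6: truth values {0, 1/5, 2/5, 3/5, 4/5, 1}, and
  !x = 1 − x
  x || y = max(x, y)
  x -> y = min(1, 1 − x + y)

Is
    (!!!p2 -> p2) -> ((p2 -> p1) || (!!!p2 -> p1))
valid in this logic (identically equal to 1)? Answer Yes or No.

Counterexample: take p1 = 0, p2 = 2/5.
!p2 = !2/5 = 3/5
!!p2 = !3/5 = 2/5
!!!p2 = !2/5 = 3/5
!!!p2 -> p2 = 3/5 -> 2/5 = 4/5
p2 -> p1 = 2/5 -> 0 = 3/5
!p2 = !2/5 = 3/5
!!p2 = !3/5 = 2/5
!!!p2 = !2/5 = 3/5
!!!p2 -> p1 = 3/5 -> 0 = 2/5
(p2 -> p1) || (!!!p2 -> p1) = 3/5 || 2/5 = 3/5
(!!!p2 -> p2) -> ((p2 -> p1) || (!!!p2 -> p1)) = 4/5 -> 3/5 = 4/5
This gives 4/5 ≠ 1.

No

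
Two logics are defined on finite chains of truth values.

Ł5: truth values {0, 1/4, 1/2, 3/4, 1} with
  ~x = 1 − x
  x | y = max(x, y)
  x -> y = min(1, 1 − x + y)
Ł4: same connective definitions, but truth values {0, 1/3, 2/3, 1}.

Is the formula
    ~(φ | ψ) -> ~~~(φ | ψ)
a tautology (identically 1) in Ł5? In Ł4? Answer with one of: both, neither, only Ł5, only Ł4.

both

In Ł5: every assignment gives 1 — tautology.
In Ł4: every assignment gives 1 — tautology.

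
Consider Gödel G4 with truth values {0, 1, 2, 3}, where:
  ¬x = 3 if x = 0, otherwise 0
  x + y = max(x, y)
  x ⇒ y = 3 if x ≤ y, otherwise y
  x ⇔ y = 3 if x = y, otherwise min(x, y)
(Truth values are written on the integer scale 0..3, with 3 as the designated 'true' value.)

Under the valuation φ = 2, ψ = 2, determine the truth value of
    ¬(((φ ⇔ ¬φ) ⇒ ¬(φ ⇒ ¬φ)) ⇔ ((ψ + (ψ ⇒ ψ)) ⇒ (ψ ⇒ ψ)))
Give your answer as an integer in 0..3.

0

¬φ = ¬2 = 0
φ ⇔ ¬φ = 2 ⇔ 0 = 0
¬φ = ¬2 = 0
φ ⇒ ¬φ = 2 ⇒ 0 = 0
¬(φ ⇒ ¬φ) = ¬0 = 3
(φ ⇔ ¬φ) ⇒ ¬(φ ⇒ ¬φ) = 0 ⇒ 3 = 3
ψ ⇒ ψ = 2 ⇒ 2 = 3
ψ + (ψ ⇒ ψ) = 2 + 3 = 3
ψ ⇒ ψ = 2 ⇒ 2 = 3
(ψ + (ψ ⇒ ψ)) ⇒ (ψ ⇒ ψ) = 3 ⇒ 3 = 3
((φ ⇔ ¬φ) ⇒ ¬(φ ⇒ ¬φ)) ⇔ ((ψ + (ψ ⇒ ψ)) ⇒ (ψ ⇒ ψ)) = 3 ⇔ 3 = 3
¬(((φ ⇔ ¬φ) ⇒ ¬(φ ⇒ ¬φ)) ⇔ ((ψ + (ψ ⇒ ψ)) ⇒ (ψ ⇒ ψ))) = ¬3 = 0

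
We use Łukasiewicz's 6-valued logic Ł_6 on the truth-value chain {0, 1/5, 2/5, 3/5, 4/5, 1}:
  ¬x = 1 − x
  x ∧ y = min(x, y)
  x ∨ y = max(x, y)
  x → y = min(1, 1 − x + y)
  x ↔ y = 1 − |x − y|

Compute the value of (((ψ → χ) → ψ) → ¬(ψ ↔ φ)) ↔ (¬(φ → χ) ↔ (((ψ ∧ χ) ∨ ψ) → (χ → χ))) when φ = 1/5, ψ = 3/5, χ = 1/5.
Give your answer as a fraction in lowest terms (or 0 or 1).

ψ → χ = 3/5 → 1/5 = 3/5
(ψ → χ) → ψ = 3/5 → 3/5 = 1
ψ ↔ φ = 3/5 ↔ 1/5 = 3/5
¬(ψ ↔ φ) = ¬3/5 = 2/5
((ψ → χ) → ψ) → ¬(ψ ↔ φ) = 1 → 2/5 = 2/5
φ → χ = 1/5 → 1/5 = 1
¬(φ → χ) = ¬1 = 0
ψ ∧ χ = 3/5 ∧ 1/5 = 1/5
(ψ ∧ χ) ∨ ψ = 1/5 ∨ 3/5 = 3/5
χ → χ = 1/5 → 1/5 = 1
((ψ ∧ χ) ∨ ψ) → (χ → χ) = 3/5 → 1 = 1
¬(φ → χ) ↔ (((ψ ∧ χ) ∨ ψ) → (χ → χ)) = 0 ↔ 1 = 0
(((ψ → χ) → ψ) → ¬(ψ ↔ φ)) ↔ (¬(φ → χ) ↔ (((ψ ∧ χ) ∨ ψ) → (χ → χ))) = 2/5 ↔ 0 = 3/5

3/5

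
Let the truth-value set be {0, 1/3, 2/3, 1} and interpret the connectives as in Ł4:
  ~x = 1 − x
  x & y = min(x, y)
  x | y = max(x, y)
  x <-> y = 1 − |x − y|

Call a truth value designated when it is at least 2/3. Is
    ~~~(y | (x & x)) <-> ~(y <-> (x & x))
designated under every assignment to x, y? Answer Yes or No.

Counterexample: take x = 0, y = 0.
x & x = 0 & 0 = 0
y | (x & x) = 0 | 0 = 0
~(y | (x & x)) = ~0 = 1
~~(y | (x & x)) = ~1 = 0
~~~(y | (x & x)) = ~0 = 1
x & x = 0 & 0 = 0
y <-> (x & x) = 0 <-> 0 = 1
~(y <-> (x & x)) = ~1 = 0
~~~(y | (x & x)) <-> ~(y <-> (x & x)) = 1 <-> 0 = 0
This gives 0, which is below 2/3.

No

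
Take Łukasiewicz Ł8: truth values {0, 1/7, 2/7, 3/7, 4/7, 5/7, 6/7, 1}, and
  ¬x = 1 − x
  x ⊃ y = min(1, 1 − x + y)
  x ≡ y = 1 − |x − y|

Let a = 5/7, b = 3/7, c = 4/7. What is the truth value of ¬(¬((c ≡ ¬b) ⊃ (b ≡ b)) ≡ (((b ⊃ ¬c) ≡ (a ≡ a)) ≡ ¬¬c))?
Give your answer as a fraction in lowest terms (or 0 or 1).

4/7

¬b = ¬3/7 = 4/7
c ≡ ¬b = 4/7 ≡ 4/7 = 1
b ≡ b = 3/7 ≡ 3/7 = 1
(c ≡ ¬b) ⊃ (b ≡ b) = 1 ⊃ 1 = 1
¬((c ≡ ¬b) ⊃ (b ≡ b)) = ¬1 = 0
¬c = ¬4/7 = 3/7
b ⊃ ¬c = 3/7 ⊃ 3/7 = 1
a ≡ a = 5/7 ≡ 5/7 = 1
(b ⊃ ¬c) ≡ (a ≡ a) = 1 ≡ 1 = 1
¬c = ¬4/7 = 3/7
¬¬c = ¬3/7 = 4/7
((b ⊃ ¬c) ≡ (a ≡ a)) ≡ ¬¬c = 1 ≡ 4/7 = 4/7
¬((c ≡ ¬b) ⊃ (b ≡ b)) ≡ (((b ⊃ ¬c) ≡ (a ≡ a)) ≡ ¬¬c) = 0 ≡ 4/7 = 3/7
¬(¬((c ≡ ¬b) ⊃ (b ≡ b)) ≡ (((b ⊃ ¬c) ≡ (a ≡ a)) ≡ ¬¬c)) = ¬3/7 = 4/7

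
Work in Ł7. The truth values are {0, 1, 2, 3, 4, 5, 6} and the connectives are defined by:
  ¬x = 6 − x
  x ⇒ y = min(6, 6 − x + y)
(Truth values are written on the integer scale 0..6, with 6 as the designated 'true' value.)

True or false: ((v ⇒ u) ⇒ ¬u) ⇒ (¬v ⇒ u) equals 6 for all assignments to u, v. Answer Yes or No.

Counterexample: take u = 0, v = 0.
v ⇒ u = 0 ⇒ 0 = 6
¬u = ¬0 = 6
(v ⇒ u) ⇒ ¬u = 6 ⇒ 6 = 6
¬v = ¬0 = 6
¬v ⇒ u = 6 ⇒ 0 = 0
((v ⇒ u) ⇒ ¬u) ⇒ (¬v ⇒ u) = 6 ⇒ 0 = 0
This gives 0 ≠ 6.

No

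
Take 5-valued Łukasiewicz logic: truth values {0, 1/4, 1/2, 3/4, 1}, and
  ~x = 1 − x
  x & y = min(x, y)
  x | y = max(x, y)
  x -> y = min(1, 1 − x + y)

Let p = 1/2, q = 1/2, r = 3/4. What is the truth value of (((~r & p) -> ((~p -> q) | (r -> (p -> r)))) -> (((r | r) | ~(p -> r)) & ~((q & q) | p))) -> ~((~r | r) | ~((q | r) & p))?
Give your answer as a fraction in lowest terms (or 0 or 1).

~r = ~3/4 = 1/4
~r & p = 1/4 & 1/2 = 1/4
~p = ~1/2 = 1/2
~p -> q = 1/2 -> 1/2 = 1
p -> r = 1/2 -> 3/4 = 1
r -> (p -> r) = 3/4 -> 1 = 1
(~p -> q) | (r -> (p -> r)) = 1 | 1 = 1
(~r & p) -> ((~p -> q) | (r -> (p -> r))) = 1/4 -> 1 = 1
r | r = 3/4 | 3/4 = 3/4
p -> r = 1/2 -> 3/4 = 1
~(p -> r) = ~1 = 0
(r | r) | ~(p -> r) = 3/4 | 0 = 3/4
q & q = 1/2 & 1/2 = 1/2
(q & q) | p = 1/2 | 1/2 = 1/2
~((q & q) | p) = ~1/2 = 1/2
((r | r) | ~(p -> r)) & ~((q & q) | p) = 3/4 & 1/2 = 1/2
((~r & p) -> ((~p -> q) | (r -> (p -> r)))) -> (((r | r) | ~(p -> r)) & ~((q & q) | p)) = 1 -> 1/2 = 1/2
~r = ~3/4 = 1/4
~r | r = 1/4 | 3/4 = 3/4
q | r = 1/2 | 3/4 = 3/4
(q | r) & p = 3/4 & 1/2 = 1/2
~((q | r) & p) = ~1/2 = 1/2
(~r | r) | ~((q | r) & p) = 3/4 | 1/2 = 3/4
~((~r | r) | ~((q | r) & p)) = ~3/4 = 1/4
(((~r & p) -> ((~p -> q) | (r -> (p -> r)))) -> (((r | r) | ~(p -> r)) & ~((q & q) | p))) -> ~((~r | r) | ~((q | r) & p)) = 1/2 -> 1/4 = 3/4

3/4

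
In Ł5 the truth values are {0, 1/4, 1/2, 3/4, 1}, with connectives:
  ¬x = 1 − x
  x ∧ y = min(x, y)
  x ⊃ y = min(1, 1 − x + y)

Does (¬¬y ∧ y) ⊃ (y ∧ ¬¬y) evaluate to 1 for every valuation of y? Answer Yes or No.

y = 0 ↦ 1
y = 1/4 ↦ 1
y = 1/2 ↦ 1
y = 3/4 ↦ 1
y = 1 ↦ 1
Every assignment gives a value ≥ 1.

Yes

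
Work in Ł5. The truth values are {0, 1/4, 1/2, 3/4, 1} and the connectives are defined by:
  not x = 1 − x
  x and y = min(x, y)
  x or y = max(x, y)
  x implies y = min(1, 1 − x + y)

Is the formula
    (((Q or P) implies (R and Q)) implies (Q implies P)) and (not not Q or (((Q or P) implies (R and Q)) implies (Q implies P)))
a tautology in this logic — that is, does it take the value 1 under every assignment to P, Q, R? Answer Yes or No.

Counterexample: take P = 0, Q = 1/4, R = 1/4.
Q or P = 1/4 or 0 = 1/4
R and Q = 1/4 and 1/4 = 1/4
(Q or P) implies (R and Q) = 1/4 implies 1/4 = 1
Q implies P = 1/4 implies 0 = 3/4
((Q or P) implies (R and Q)) implies (Q implies P) = 1 implies 3/4 = 3/4
not Q = not 1/4 = 3/4
not not Q = not 3/4 = 1/4
not not Q or (((Q or P) implies (R and Q)) implies (Q implies P)) = 1/4 or 3/4 = 3/4
(((Q or P) implies (R and Q)) implies (Q implies P)) and (not not Q or (((Q or P) implies (R and Q)) implies (Q implies P))) = 3/4 and 3/4 = 3/4
This gives 3/4 ≠ 1.

No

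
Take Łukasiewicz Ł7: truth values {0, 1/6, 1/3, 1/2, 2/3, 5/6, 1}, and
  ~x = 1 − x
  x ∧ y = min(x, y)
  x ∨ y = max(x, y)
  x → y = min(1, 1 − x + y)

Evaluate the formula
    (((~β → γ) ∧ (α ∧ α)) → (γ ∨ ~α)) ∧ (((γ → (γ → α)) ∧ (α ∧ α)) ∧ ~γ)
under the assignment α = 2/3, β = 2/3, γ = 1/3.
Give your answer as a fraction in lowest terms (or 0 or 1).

2/3

~β = ~2/3 = 1/3
~β → γ = 1/3 → 1/3 = 1
α ∧ α = 2/3 ∧ 2/3 = 2/3
(~β → γ) ∧ (α ∧ α) = 1 ∧ 2/3 = 2/3
~α = ~2/3 = 1/3
γ ∨ ~α = 1/3 ∨ 1/3 = 1/3
((~β → γ) ∧ (α ∧ α)) → (γ ∨ ~α) = 2/3 → 1/3 = 2/3
γ → α = 1/3 → 2/3 = 1
γ → (γ → α) = 1/3 → 1 = 1
α ∧ α = 2/3 ∧ 2/3 = 2/3
(γ → (γ → α)) ∧ (α ∧ α) = 1 ∧ 2/3 = 2/3
~γ = ~1/3 = 2/3
((γ → (γ → α)) ∧ (α ∧ α)) ∧ ~γ = 2/3 ∧ 2/3 = 2/3
(((~β → γ) ∧ (α ∧ α)) → (γ ∨ ~α)) ∧ (((γ → (γ → α)) ∧ (α ∧ α)) ∧ ~γ) = 2/3 ∧ 2/3 = 2/3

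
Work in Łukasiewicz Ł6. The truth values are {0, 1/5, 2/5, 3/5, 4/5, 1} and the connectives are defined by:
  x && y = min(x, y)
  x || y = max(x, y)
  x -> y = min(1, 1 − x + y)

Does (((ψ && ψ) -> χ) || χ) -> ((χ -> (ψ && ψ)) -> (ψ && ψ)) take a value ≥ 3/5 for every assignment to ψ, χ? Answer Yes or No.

Counterexample: take ψ = 0, χ = 0.
ψ && ψ = 0 && 0 = 0
(ψ && ψ) -> χ = 0 -> 0 = 1
((ψ && ψ) -> χ) || χ = 1 || 0 = 1
ψ && ψ = 0 && 0 = 0
χ -> (ψ && ψ) = 0 -> 0 = 1
ψ && ψ = 0 && 0 = 0
(χ -> (ψ && ψ)) -> (ψ && ψ) = 1 -> 0 = 0
(((ψ && ψ) -> χ) || χ) -> ((χ -> (ψ && ψ)) -> (ψ && ψ)) = 1 -> 0 = 0
This gives 0, which is below 3/5.

No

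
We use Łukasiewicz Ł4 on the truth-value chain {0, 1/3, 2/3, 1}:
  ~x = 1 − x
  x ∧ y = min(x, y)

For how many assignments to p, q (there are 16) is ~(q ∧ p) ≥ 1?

7

p = 0, q = 0 ↦ 1  ≥
p = 0, q = 1/3 ↦ 1  ≥
p = 0, q = 2/3 ↦ 1  ≥
p = 0, q = 1 ↦ 1  ≥
p = 1/3, q = 0 ↦ 1  ≥
p = 1/3, q = 1/3 ↦ 2/3  <
p = 1/3, q = 2/3 ↦ 2/3  <
p = 1/3, q = 1 ↦ 2/3  <
p = 2/3, q = 0 ↦ 1  ≥
p = 2/3, q = 1/3 ↦ 2/3  <
p = 2/3, q = 2/3 ↦ 1/3  <
p = 2/3, q = 1 ↦ 1/3  <
p = 1, q = 0 ↦ 1  ≥
p = 1, q = 1/3 ↦ 2/3  <
p = 1, q = 2/3 ↦ 1/3  <
p = 1, q = 1 ↦ 0  <
So 7 of the 16 assignments meet the threshold.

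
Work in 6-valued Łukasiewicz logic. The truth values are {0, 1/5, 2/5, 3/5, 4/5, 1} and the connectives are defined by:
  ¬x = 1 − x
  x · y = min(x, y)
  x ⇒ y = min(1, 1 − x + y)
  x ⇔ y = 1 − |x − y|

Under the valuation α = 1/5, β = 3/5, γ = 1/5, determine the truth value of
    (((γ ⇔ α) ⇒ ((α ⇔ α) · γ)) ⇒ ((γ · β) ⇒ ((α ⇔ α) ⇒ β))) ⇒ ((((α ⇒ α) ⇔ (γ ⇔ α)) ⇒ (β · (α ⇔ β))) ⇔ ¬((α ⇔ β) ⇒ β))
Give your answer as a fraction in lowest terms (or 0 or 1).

γ ⇔ α = 1/5 ⇔ 1/5 = 1
α ⇔ α = 1/5 ⇔ 1/5 = 1
(α ⇔ α) · γ = 1 · 1/5 = 1/5
(γ ⇔ α) ⇒ ((α ⇔ α) · γ) = 1 ⇒ 1/5 = 1/5
γ · β = 1/5 · 3/5 = 1/5
α ⇔ α = 1/5 ⇔ 1/5 = 1
(α ⇔ α) ⇒ β = 1 ⇒ 3/5 = 3/5
(γ · β) ⇒ ((α ⇔ α) ⇒ β) = 1/5 ⇒ 3/5 = 1
((γ ⇔ α) ⇒ ((α ⇔ α) · γ)) ⇒ ((γ · β) ⇒ ((α ⇔ α) ⇒ β)) = 1/5 ⇒ 1 = 1
α ⇒ α = 1/5 ⇒ 1/5 = 1
γ ⇔ α = 1/5 ⇔ 1/5 = 1
(α ⇒ α) ⇔ (γ ⇔ α) = 1 ⇔ 1 = 1
α ⇔ β = 1/5 ⇔ 3/5 = 3/5
β · (α ⇔ β) = 3/5 · 3/5 = 3/5
((α ⇒ α) ⇔ (γ ⇔ α)) ⇒ (β · (α ⇔ β)) = 1 ⇒ 3/5 = 3/5
α ⇔ β = 1/5 ⇔ 3/5 = 3/5
(α ⇔ β) ⇒ β = 3/5 ⇒ 3/5 = 1
¬((α ⇔ β) ⇒ β) = ¬1 = 0
(((α ⇒ α) ⇔ (γ ⇔ α)) ⇒ (β · (α ⇔ β))) ⇔ ¬((α ⇔ β) ⇒ β) = 3/5 ⇔ 0 = 2/5
(((γ ⇔ α) ⇒ ((α ⇔ α) · γ)) ⇒ ((γ · β) ⇒ ((α ⇔ α) ⇒ β))) ⇒ ((((α ⇒ α) ⇔ (γ ⇔ α)) ⇒ (β · (α ⇔ β))) ⇔ ¬((α ⇔ β) ⇒ β)) = 1 ⇒ 2/5 = 2/5

2/5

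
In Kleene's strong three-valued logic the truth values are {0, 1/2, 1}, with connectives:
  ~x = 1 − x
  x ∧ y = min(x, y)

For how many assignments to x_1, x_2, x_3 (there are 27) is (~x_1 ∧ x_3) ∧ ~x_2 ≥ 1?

1

value 1: 1 assignment (counts)
value 1/2: 7 assignments
value 0: 19 assignments
So 1 of the 27 assignments meets the threshold.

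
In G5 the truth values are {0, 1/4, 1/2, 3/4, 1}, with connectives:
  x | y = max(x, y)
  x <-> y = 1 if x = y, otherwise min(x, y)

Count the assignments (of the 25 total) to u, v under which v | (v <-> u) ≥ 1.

9

value 1: 9 assignments (counts)
value 3/4: 4 assignments
value 1/2: 4 assignments
value 1/4: 4 assignments
value 0: 4 assignments
So 9 of the 25 assignments meet the threshold.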